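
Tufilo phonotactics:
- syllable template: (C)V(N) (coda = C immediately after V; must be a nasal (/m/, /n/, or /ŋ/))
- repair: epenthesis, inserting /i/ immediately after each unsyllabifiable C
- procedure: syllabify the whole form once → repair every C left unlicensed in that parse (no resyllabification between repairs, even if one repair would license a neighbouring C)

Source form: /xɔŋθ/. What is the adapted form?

xɔŋθi

Under (C)V(N), the unsyllabifiable consonants are /θ/ (only a nasal (/m/, /n/, or /ŋ/) is licensed in coda position; onsets are limited to one consonant).
Each unlicensed consonant becomes the onset of a new syllable: /θ/ → /θi/.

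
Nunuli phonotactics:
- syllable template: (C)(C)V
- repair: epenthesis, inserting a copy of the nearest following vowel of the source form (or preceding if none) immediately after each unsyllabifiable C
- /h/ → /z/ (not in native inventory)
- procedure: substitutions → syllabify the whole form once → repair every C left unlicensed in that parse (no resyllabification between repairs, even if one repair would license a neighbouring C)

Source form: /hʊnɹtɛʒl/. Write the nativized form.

Substitution: /h/ → /z/, giving /zʊnɹtɛʒl/.
Syllabifying with onset maximization leaves /n/, /ʒ/, /l/ stranded (no codas are permitted; onsets may contain at most 2 consonants).
Inserting the epenthetic vowel yields /n/ → /nɛ/, /ʒ/ → /ʒɛ/, /l/ → /lɛ/.

zʊnɛɹtɛʒɛlɛ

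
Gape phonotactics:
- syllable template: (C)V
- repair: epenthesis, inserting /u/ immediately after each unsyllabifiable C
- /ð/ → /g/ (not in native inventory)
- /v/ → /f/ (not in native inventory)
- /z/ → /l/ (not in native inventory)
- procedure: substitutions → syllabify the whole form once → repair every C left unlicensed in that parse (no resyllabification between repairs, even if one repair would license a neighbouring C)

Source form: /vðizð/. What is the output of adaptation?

Substitution: /v/ → /f/, /ð/ → /g/, /z/ → /l/, giving /fgilg/.
Syllabifying with onset maximization leaves /f/, /l/, /g/ stranded (no codas are permitted; onsets are limited to one consonant).
Each unlicensed consonant becomes the onset of a new syllable: /f/ → /fu/, /l/ → /lu/, /g/ → /gu/.

fugilugu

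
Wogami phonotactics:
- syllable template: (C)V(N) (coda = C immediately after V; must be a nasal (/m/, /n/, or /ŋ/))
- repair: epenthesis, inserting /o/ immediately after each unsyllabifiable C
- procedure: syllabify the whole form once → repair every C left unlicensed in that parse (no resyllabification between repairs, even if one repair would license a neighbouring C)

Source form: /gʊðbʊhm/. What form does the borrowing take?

Syllabifying with onset maximization leaves /ð/, /h/, /m/ stranded (only a nasal (/m/, /n/, or /ŋ/) is licensed in coda position; onsets are limited to one consonant).
Epenthesis after each stranded consonant: /ð/ → /ðo/, /h/ → /ho/, /m/ → /mo/.

gʊðobʊhomo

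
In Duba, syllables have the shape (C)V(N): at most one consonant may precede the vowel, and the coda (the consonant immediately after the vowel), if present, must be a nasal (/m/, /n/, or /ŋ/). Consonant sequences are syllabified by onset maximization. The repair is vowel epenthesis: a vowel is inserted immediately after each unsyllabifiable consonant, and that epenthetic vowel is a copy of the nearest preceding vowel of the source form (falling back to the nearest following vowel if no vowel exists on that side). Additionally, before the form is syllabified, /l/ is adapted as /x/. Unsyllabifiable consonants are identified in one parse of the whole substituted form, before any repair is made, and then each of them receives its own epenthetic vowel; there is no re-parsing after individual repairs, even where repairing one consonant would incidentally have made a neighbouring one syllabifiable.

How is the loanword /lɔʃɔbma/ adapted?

xɔʃɔbɔma

Substitution: /l/ → /x/, giving /xɔʃɔbma/.
Under (C)V(N), the unsyllabifiable consonants are /b/ (only a nasal (/m/, /n/, or /ŋ/) is licensed in coda position; onsets are limited to one consonant).
Epenthesis after each stranded consonant: /b/ → /bɔ/.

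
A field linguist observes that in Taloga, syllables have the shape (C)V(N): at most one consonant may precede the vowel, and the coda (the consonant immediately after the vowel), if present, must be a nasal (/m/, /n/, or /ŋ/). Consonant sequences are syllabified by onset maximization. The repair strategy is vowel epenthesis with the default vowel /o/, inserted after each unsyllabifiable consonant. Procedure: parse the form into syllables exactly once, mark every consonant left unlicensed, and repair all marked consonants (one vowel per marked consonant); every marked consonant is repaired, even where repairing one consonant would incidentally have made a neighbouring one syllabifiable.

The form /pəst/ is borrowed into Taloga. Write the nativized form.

pəsoto

Under (C)V(N), the unsyllabifiable consonants are /s/, /t/ (only a nasal (/m/, /n/, or /ŋ/) is licensed in coda position; onsets are limited to one consonant).
Each unlicensed consonant becomes the onset of a new syllable: /s/ → /so/, /t/ → /to/.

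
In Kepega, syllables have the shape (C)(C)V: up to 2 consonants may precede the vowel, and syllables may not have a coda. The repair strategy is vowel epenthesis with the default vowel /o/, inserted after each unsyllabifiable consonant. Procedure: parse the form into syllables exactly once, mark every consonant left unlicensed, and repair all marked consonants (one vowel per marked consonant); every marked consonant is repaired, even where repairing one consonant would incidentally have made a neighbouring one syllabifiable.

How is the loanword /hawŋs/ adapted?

hawoŋoso

The consonants /w/, /ŋ/, /s/ cannot be parsed into a legal (C)(C)V syllable (no codas are permitted; onsets may contain at most 2 consonants).
Each unlicensed consonant becomes the onset of a new syllable: /w/ → /wo/, /ŋ/ → /ŋo/, /s/ → /so/.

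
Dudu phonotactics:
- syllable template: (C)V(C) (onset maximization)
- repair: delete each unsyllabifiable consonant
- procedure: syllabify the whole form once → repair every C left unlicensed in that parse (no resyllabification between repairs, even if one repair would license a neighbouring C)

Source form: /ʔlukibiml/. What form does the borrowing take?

lukibim

Syllabifying with onset maximization leaves /ʔ/, /l/ stranded (at most one coda consonant is licensed; onsets are limited to one consonant).
Each unlicensed consonant is deleted: /ʔ/, /l/.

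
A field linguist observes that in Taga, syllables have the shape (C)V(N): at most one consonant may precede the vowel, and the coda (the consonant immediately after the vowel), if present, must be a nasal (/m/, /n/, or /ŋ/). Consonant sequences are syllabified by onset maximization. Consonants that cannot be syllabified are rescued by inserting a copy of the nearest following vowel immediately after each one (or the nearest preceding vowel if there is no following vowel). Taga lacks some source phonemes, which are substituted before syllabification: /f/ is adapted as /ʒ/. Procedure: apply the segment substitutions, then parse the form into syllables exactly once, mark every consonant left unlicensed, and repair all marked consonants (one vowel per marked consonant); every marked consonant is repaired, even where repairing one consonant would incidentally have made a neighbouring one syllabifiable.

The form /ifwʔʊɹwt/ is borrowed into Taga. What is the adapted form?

Substitution: /f/ → /ʒ/, giving /iʒwʔʊɹwt/.
Syllabifying with onset maximization leaves /ʒ/, /w/, /ɹ/, /w/, /t/ stranded (only a nasal (/m/, /n/, or /ŋ/) is licensed in coda position; onsets are limited to one consonant).
Inserting the epenthetic vowel yields /ʒ/ → /ʒʊ/, /w/ → /wʊ/, /ɹ/ → /ɹʊ/, /w/ → /wʊ/, /t/ → /tʊ/.

iʒʊwʊʔʊɹʊwʊtʊ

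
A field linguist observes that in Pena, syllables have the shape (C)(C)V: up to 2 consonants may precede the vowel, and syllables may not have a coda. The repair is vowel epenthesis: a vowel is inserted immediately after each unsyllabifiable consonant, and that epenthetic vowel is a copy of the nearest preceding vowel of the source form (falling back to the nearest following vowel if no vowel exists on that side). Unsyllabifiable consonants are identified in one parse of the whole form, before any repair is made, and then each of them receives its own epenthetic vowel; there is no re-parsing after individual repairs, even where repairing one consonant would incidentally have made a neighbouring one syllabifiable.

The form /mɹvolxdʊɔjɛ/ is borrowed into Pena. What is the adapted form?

The consonants /m/, /l/ cannot be parsed into a legal (C)(C)V syllable (no codas are permitted; onsets may contain at most 2 consonants).
Epenthesis after each stranded consonant: /m/ → /mo/, /l/ → /lo/.

moɹvoloxdʊɔjɛ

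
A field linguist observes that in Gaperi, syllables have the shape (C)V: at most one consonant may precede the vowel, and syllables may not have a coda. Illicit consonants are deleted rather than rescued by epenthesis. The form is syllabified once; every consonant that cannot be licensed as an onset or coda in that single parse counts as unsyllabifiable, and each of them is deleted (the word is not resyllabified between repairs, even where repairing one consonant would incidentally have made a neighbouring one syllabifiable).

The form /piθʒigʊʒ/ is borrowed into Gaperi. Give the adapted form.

piʒigʊ

Syllabifying with onset maximization leaves /θ/, /ʒ/ stranded (no codas are permitted; onsets are limited to one consonant).
Deletion applies to /θ/, /ʒ/.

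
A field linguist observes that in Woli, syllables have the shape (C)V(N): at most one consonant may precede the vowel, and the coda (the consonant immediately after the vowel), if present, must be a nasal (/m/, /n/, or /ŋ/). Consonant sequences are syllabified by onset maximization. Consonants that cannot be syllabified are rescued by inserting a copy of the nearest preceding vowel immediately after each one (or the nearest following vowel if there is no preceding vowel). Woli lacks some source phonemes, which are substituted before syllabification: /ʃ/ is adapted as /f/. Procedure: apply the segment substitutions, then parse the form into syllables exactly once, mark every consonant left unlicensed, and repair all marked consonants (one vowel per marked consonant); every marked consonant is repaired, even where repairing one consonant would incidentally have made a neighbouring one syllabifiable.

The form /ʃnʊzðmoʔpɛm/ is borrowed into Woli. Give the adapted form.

fʊnʊzʊðʊmoʔopɛm

Substitution: /ʃ/ → /f/, giving /fnʊzðmoʔpɛm/.
Syllabifying with onset maximization leaves /f/, /z/, /ð/, /ʔ/ stranded (only a nasal (/m/, /n/, or /ŋ/) is licensed in coda position; onsets are limited to one consonant).
Inserting the epenthetic vowel yields /f/ → /fʊ/, /z/ → /zʊ/, /ð/ → /ðʊ/, /ʔ/ → /ʔo/.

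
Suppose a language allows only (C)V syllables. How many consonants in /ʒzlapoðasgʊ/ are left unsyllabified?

3

The consonants /ʒ/, /z/, /s/ cannot be parsed into a legal (C)V syllable (no codas are permitted; onsets are limited to one consonant).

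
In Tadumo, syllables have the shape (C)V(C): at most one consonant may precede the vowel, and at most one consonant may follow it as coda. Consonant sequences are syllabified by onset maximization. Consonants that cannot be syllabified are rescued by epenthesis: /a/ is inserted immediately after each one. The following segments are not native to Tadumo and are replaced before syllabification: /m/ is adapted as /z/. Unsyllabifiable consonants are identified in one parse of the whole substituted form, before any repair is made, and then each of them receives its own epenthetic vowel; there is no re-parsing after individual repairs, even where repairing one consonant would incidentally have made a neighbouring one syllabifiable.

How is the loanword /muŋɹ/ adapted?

zuŋɹa

Substitution: /m/ → /z/, giving /zuŋɹ/.
The consonants /ɹ/ cannot be parsed into a legal (C)V(C) syllable (at most one coda consonant is licensed; onsets are limited to one consonant).
Epenthesis after each stranded consonant: /ɹ/ → /ɹa/.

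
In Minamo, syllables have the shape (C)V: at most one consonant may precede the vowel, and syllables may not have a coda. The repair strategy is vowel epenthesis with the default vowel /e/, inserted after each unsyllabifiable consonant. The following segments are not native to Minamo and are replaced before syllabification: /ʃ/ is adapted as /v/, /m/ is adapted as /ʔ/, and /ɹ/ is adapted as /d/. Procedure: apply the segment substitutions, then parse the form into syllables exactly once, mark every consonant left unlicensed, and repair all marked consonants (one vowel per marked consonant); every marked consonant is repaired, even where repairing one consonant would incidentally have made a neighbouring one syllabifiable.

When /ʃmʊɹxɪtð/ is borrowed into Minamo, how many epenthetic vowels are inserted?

After substitution the input is /vʔʊdxɪtð/.
The unsyllabifiable consonants are /v/, /d/, /t/, /ð/; each receives one epenthetic vowel.

4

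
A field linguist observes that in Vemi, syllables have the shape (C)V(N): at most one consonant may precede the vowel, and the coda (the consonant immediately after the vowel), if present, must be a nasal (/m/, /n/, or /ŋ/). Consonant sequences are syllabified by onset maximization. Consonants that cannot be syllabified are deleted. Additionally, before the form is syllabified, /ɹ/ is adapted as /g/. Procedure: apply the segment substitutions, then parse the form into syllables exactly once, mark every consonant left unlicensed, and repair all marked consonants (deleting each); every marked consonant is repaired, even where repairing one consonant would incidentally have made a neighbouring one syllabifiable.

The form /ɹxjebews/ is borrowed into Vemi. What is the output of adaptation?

Substitution: /ɹ/ → /g/, giving /gxjebews/.
Under (C)V(N), the unsyllabifiable consonants are /g/, /x/, /w/, /s/ (only a nasal (/m/, /n/, or /ŋ/) is licensed in coda position; onsets are limited to one consonant).
Deletion applies to /g/, /x/, /w/, /s/.

jebe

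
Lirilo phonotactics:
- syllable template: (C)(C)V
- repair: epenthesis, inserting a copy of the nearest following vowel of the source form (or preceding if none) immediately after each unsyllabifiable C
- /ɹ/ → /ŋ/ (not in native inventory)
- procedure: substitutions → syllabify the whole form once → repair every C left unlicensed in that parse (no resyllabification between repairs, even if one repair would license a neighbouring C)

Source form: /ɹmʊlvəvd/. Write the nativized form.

ŋmʊlvəvədə

Substitution: /ɹ/ → /ŋ/, giving /ŋmʊlvəvd/.
Under (C)(C)V, the unsyllabifiable consonants are /v/, /d/ (no codas are permitted; onsets may contain at most 2 consonants).
Epenthesis after each stranded consonant: /v/ → /və/, /d/ → /də/.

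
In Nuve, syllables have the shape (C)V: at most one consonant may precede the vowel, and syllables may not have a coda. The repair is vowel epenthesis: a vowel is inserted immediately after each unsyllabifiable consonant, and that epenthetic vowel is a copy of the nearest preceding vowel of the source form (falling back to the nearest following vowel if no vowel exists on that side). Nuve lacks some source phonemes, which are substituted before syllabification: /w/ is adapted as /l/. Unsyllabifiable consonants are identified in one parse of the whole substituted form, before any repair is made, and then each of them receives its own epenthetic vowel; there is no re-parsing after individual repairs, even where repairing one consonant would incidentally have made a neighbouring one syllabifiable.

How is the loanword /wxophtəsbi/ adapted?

Substitution: /w/ → /l/, giving /lxophtəsbi/.
Under (C)V, the unsyllabifiable consonants are /l/, /p/, /h/, /s/ (no codas are permitted; onsets are limited to one consonant).
Epenthesis after each stranded consonant: /l/ → /lo/, /p/ → /po/, /h/ → /ho/, /s/ → /sə/.

loxopohotəsəbi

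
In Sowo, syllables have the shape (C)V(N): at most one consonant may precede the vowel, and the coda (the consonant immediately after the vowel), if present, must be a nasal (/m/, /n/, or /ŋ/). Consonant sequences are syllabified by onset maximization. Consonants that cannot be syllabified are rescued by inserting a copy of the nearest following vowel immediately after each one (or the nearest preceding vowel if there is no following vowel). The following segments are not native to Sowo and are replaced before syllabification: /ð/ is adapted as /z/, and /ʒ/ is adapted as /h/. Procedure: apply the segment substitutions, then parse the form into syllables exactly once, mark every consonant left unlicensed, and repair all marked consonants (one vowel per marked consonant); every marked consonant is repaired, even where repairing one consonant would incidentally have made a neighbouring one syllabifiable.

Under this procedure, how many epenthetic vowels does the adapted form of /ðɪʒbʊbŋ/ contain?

After substitution the input is /zɪhbʊbŋ/.
The unsyllabifiable consonants are /h/, /b/, /ŋ/; each receives one epenthetic vowel.

3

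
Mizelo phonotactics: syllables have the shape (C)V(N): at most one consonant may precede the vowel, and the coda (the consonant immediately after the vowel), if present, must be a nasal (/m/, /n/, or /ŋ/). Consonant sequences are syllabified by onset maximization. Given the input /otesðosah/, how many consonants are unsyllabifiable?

2

Syllabifying with onset maximization leaves /s/, /h/ stranded (only a nasal (/m/, /n/, or /ŋ/) is licensed in coda position; onsets are limited to one consonant).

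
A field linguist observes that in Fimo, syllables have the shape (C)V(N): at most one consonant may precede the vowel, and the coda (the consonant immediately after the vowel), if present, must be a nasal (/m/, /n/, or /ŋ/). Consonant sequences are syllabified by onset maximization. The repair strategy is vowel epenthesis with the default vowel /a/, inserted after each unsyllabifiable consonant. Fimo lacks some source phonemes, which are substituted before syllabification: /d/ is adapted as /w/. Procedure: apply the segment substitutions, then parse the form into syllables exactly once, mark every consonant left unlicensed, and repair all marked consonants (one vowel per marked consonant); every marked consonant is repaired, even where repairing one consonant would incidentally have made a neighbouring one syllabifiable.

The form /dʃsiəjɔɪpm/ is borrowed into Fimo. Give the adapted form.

Substitution: /d/ → /w/, giving /wʃsiəjɔɪpm/.
The consonants /w/, /ʃ/, /p/, /m/ cannot be parsed into a legal (C)V(N) syllable (only a nasal (/m/, /n/, or /ŋ/) is licensed in coda position; onsets are limited to one consonant).
Inserting the epenthetic vowel yields /w/ → /wa/, /ʃ/ → /ʃa/, /p/ → /pa/, /m/ → /ma/.

waʃasiəjɔɪpama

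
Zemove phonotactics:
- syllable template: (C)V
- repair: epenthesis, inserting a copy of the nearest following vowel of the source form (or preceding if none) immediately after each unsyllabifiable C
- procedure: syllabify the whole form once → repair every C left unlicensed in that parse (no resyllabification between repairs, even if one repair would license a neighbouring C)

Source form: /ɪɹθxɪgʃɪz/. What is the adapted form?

ɪɹɪθɪxɪgɪʃɪzɪ

Syllabifying with onset maximization leaves /ɹ/, /θ/, /g/, /z/ stranded (no codas are permitted; onsets are limited to one consonant).
Epenthesis after each stranded consonant: /ɹ/ → /ɹɪ/, /θ/ → /θɪ/, /g/ → /gɪ/, /z/ → /zɪ/.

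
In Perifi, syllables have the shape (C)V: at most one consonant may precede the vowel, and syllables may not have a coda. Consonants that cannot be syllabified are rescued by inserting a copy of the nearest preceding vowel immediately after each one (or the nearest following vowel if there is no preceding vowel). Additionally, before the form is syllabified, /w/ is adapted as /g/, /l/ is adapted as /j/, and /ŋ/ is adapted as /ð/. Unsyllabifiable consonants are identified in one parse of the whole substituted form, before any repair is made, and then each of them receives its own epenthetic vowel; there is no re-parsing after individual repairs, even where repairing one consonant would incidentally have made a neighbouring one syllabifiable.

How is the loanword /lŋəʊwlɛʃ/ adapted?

jəðəʊgʊjɛʃɛ

Substitution: /l/ → /j/, /ŋ/ → /ð/, /w/ → /g/, giving /jðəʊgjɛʃ/.
Syllabifying with onset maximization leaves /j/, /g/, /ʃ/ stranded (no codas are permitted; onsets are limited to one consonant).
Epenthesis after each stranded consonant: /j/ → /jə/, /g/ → /gʊ/, /ʃ/ → /ʃɛ/.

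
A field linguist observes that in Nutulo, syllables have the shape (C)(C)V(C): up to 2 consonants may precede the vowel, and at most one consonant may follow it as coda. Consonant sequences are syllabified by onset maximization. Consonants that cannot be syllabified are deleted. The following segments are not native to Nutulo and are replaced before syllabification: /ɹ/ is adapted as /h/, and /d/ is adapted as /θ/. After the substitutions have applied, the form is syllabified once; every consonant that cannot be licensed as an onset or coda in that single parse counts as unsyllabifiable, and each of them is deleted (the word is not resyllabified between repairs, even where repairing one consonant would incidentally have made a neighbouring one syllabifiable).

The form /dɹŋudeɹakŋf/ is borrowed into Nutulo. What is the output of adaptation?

Substitution: /d/ → /θ/, /ɹ/ → /h/, giving /θhŋuθehakŋf/.
Syllabifying with onset maximization leaves /θ/, /ŋ/, /f/ stranded (at most one coda consonant is licensed; onsets may contain at most 2 consonants).
Deleting the stranded consonants removes /θ/, /ŋ/, /f/.

hŋuθehak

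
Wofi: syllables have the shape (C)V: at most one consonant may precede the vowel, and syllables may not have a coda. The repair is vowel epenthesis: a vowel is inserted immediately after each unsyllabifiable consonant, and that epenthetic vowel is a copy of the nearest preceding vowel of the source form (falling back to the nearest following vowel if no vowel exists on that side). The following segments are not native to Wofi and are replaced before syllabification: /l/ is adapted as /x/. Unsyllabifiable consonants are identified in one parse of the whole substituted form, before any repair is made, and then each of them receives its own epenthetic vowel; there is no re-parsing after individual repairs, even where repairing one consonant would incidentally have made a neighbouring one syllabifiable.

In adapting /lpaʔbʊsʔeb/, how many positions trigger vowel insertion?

4

After substitution the input is /xpaʔbʊsʔeb/.
The unsyllabifiable consonants are /x/, /ʔ/, /s/, /b/; each receives one epenthetic vowel.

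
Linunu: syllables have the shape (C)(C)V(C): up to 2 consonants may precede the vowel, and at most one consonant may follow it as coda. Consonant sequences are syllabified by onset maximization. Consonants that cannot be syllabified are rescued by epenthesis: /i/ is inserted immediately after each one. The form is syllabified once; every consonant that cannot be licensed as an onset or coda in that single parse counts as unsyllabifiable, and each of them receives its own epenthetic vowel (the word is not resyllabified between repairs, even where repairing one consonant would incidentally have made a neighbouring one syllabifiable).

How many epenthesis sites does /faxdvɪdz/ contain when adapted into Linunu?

1

The unsyllabifiable consonants are /z/; each receives one epenthetic vowel.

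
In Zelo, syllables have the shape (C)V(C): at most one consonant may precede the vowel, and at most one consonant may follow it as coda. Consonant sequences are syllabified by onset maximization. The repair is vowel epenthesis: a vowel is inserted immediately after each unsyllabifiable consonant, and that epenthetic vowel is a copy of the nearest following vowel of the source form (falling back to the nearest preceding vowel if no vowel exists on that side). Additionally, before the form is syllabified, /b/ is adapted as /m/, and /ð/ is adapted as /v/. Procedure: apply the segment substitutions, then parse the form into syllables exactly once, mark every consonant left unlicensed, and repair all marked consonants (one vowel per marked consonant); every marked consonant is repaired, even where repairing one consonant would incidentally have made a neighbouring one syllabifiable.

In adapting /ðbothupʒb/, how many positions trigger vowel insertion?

3

After substitution the input is /vmothupʒm/.
The unsyllabifiable consonants are /v/, /ʒ/, /m/; each receives one epenthetic vowel.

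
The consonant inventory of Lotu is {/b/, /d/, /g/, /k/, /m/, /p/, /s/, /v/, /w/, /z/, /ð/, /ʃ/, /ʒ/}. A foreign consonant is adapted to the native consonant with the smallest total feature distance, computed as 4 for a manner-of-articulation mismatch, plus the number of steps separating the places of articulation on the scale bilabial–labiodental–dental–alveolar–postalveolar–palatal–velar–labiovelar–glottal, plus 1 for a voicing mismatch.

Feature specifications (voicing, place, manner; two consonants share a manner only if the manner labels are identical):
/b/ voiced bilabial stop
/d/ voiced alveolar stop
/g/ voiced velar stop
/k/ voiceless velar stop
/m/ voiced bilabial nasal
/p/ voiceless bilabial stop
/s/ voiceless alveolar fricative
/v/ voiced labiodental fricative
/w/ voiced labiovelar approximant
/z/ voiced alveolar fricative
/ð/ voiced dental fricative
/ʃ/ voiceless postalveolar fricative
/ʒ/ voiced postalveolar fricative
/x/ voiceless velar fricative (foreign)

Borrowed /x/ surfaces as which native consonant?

/ʃ/ is closest: same manner (fricative), place distance 2 (velar→postalveolar), same voicing; total 2. Next closest is /s/ at distance 3.

ʃ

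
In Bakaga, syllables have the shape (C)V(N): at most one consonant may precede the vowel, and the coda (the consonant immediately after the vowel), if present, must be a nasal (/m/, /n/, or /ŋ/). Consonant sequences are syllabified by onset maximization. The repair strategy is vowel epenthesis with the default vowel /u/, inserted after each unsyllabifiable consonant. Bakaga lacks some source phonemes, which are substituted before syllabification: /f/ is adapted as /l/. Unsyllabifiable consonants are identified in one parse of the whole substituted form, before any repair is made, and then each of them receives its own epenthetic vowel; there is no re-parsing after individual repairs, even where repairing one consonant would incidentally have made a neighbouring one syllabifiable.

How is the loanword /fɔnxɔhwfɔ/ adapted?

Substitution: /f/ → /l/, giving /lɔnxɔhwlɔ/.
Under (C)V(N), the unsyllabifiable consonants are /h/, /w/ (only a nasal (/m/, /n/, or /ŋ/) is licensed in coda position; onsets are limited to one consonant).
Epenthesis after each stranded consonant: /h/ → /hu/, /w/ → /wu/.

lɔnxɔhuwulɔ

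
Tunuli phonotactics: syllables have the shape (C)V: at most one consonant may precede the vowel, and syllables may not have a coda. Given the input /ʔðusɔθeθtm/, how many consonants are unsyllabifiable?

4

The consonants /ʔ/, /θ/, /t/, /m/ cannot be parsed into a legal (C)V syllable (no codas are permitted; onsets are limited to one consonant).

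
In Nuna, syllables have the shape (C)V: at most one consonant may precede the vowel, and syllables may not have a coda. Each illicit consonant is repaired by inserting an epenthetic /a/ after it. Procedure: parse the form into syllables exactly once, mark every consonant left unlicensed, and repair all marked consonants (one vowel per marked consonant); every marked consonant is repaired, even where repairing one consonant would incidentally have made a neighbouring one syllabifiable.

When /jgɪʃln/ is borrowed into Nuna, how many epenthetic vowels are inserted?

4

The unsyllabifiable consonants are /j/, /ʃ/, /l/, /n/; each receives one epenthetic vowel.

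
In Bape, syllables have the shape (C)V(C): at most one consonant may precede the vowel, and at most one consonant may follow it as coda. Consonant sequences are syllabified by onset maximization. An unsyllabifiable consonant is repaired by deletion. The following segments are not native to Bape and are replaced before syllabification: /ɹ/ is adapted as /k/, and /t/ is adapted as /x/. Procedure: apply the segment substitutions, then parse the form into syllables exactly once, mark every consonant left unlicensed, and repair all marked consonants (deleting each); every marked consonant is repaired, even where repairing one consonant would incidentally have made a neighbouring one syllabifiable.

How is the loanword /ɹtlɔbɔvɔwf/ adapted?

lɔbɔvɔw

Substitution: /ɹ/ → /k/, /t/ → /x/, giving /kxlɔbɔvɔwf/.
The consonants /k/, /x/, /f/ cannot be parsed into a legal (C)V(C) syllable (at most one coda consonant is licensed; onsets are limited to one consonant).
Each unlicensed consonant is deleted: /k/, /x/, /f/.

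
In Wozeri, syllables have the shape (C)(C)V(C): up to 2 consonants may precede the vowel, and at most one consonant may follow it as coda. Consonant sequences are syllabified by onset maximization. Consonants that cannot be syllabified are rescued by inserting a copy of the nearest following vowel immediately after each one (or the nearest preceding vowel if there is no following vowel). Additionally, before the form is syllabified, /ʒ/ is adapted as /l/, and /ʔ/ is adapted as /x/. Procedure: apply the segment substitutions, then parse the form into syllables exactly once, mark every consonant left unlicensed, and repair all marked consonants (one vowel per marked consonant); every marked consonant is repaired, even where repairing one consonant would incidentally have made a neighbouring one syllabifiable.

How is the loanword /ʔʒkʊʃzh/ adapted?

xʊlkʊʃzʊhʊ

Substitution: /ʔ/ → /x/, /ʒ/ → /l/, giving /xlkʊʃzh/.
Syllabifying with onset maximization leaves /x/, /z/, /h/ stranded (at most one coda consonant is licensed; onsets may contain at most 2 consonants).
Epenthesis after each stranded consonant: /x/ → /xʊ/, /z/ → /zʊ/, /h/ → /hʊ/.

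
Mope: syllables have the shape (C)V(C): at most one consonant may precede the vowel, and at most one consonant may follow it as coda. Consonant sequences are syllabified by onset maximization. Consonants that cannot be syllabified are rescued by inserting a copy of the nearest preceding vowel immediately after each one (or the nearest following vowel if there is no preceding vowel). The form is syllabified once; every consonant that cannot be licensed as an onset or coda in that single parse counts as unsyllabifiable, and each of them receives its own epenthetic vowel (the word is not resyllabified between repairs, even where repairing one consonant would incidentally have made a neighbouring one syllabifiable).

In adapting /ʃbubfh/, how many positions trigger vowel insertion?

3

The unsyllabifiable consonants are /ʃ/, /f/, /h/; each receives one epenthetic vowel.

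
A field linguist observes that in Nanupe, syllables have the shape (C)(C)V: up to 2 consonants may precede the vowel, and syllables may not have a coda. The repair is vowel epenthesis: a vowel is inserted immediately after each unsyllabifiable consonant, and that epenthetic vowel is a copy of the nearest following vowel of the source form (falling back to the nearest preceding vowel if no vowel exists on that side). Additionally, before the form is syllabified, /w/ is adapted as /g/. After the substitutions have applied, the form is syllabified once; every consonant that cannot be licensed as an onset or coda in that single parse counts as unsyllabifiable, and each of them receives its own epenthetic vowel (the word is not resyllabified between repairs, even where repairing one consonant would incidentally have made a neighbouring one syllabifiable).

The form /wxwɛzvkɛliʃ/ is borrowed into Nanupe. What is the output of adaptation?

gɛxgɛzɛvkɛliʃi

Substitution: /w/ → /g/, giving /gxgɛzvkɛliʃ/.
Syllabifying with onset maximization leaves /g/, /z/, /ʃ/ stranded (no codas are permitted; onsets may contain at most 2 consonants).
Each unlicensed consonant becomes the onset of a new syllable: /g/ → /gɛ/, /z/ → /zɛ/, /ʃ/ → /ʃi/.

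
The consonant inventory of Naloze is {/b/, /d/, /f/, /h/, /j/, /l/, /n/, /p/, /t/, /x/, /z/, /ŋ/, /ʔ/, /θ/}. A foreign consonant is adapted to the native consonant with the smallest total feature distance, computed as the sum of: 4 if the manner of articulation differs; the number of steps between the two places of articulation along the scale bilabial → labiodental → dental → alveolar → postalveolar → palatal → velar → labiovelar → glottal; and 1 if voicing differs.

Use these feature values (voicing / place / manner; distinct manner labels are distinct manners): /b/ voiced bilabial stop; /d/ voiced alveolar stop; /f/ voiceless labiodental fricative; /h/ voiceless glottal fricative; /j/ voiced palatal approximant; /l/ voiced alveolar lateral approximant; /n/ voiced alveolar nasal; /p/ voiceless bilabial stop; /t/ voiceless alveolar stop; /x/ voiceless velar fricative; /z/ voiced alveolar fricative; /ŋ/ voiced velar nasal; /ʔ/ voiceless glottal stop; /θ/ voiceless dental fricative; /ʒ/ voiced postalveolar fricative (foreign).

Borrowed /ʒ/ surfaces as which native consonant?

/z/ is closest: same manner (fricative), place distance 1 (postalveolar→alveolar), same voicing; total 1. Next closest is /x/ at distance 3.

z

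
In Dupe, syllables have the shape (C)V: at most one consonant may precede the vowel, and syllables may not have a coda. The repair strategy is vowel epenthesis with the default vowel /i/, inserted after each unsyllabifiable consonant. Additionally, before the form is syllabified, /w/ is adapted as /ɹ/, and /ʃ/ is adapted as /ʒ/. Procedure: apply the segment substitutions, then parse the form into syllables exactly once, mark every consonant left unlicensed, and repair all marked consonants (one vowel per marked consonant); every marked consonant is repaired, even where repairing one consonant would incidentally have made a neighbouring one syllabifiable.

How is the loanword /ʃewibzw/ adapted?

Substitution: /ʃ/ → /ʒ/, /w/ → /ɹ/, giving /ʒeɹibzɹ/.
Syllabifying with onset maximization leaves /b/, /z/, /ɹ/ stranded (no codas are permitted; onsets are limited to one consonant).
Each unlicensed consonant becomes the onset of a new syllable: /b/ → /bi/, /z/ → /zi/, /ɹ/ → /ɹi/.

ʒeɹibiziɹi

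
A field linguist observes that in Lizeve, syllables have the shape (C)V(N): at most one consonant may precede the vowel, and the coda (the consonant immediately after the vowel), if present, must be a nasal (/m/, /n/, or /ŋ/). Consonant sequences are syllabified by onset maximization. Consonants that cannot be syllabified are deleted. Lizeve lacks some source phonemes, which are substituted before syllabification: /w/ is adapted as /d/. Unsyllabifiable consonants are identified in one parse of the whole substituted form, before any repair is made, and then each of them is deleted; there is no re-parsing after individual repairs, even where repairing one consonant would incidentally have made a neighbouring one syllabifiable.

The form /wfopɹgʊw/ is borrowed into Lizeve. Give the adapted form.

Substitution: /w/ → /d/, giving /dfopɹgʊd/.
Under (C)V(N), the unsyllabifiable consonants are /d/, /p/, /ɹ/, /d/ (only a nasal (/m/, /n/, or /ŋ/) is licensed in coda position; onsets are limited to one consonant).
Deleting the stranded consonants removes /d/, /p/, /ɹ/, /d/.

fogʊ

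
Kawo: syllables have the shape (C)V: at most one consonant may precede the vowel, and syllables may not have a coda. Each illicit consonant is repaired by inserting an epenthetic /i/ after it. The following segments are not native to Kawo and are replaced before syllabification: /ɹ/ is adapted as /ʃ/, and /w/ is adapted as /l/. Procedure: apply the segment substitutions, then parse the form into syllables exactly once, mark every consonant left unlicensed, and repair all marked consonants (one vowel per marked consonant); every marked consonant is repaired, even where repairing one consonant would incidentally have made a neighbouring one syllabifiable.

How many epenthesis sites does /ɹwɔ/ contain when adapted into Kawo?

1

After substitution the input is /ʃlɔ/.
The unsyllabifiable consonants are /ʃ/; each receives one epenthetic vowel.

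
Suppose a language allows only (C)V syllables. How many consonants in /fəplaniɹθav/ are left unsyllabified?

3

The consonants /p/, /ɹ/, /v/ cannot be parsed into a legal (C)V syllable (no codas are permitted; onsets are limited to one consonant).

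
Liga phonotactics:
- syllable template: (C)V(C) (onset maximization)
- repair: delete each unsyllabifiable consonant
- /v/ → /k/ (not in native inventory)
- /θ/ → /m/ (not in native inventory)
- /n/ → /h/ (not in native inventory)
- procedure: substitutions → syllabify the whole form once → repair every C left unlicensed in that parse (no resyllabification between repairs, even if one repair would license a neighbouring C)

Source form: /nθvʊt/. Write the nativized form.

Substitution: /n/ → /h/, /θ/ → /m/, /v/ → /k/, giving /hmkʊt/.
Syllabifying with onset maximization leaves /h/, /m/ stranded (at most one coda consonant is licensed; onsets are limited to one consonant).
Deleting the stranded consonants removes /h/, /m/.

kʊt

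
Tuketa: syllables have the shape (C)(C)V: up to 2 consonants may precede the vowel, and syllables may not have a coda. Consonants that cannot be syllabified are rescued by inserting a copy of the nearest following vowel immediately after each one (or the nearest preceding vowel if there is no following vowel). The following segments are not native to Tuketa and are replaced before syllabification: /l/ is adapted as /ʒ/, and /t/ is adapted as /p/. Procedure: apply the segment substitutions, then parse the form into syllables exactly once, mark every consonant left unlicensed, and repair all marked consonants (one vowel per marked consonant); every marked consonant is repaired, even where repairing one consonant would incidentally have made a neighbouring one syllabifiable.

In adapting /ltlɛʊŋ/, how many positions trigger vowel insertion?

2

After substitution the input is /ʒpʒɛʊŋ/.
The unsyllabifiable consonants are /ʒ/, /ŋ/; each receives one epenthetic vowel.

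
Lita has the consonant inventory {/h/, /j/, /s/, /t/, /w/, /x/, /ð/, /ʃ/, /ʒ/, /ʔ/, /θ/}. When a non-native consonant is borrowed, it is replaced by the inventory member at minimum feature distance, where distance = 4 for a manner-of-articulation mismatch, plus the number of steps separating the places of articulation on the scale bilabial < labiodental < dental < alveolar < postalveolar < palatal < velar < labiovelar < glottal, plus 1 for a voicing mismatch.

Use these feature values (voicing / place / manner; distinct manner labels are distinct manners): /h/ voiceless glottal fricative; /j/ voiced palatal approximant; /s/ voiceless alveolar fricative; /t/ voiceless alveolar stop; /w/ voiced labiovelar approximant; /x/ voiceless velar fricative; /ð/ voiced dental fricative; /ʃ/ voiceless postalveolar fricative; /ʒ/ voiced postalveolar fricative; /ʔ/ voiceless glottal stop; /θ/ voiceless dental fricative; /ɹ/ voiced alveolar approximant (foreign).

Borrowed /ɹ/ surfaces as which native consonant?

/j/ is closest: same manner (approximant), place distance 2 (alveolar→palatal), same voicing; total 2. Next closest is /w/ at distance 4.

j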